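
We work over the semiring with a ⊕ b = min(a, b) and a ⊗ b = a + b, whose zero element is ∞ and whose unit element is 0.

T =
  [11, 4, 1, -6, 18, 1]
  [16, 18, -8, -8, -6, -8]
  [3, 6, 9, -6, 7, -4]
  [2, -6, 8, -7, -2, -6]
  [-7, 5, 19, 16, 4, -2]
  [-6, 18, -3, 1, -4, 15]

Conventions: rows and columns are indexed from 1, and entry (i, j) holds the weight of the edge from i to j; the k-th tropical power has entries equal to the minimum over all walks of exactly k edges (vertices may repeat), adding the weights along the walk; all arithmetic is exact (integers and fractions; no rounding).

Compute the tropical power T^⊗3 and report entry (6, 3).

T^⊗2:
  [-5, -12, -4, -13, -8, -12]
  [-14, -14, -11, -15, -12, -14]
  [-10, -12, -7, -13, -8, -12]
  [-12, -13, -14, -14, -12, -14]
  [-8, -3, -6, -13, -6, -6]
  [-11, -5, -5, -12, -1, -7]
T^⊗3:
  [-18, -19, -20, -20, -18, -20]
  [-20, -21, -22, -22, -20, -22]
  [-18, -19, -20, -20, -18, -20]
  [-20, -20, -21, -21, -19, -21]
  [-13, -19, -11, -20, -15, -19]
  [-13, -18, -13, -19, -14, -18]
Key observation: the optimum is the walk 6->4->2->3, with weight 1 + (-6) + (-8) = -13.
Optimal value attained by: walk 6->4->2->3.
Answer: (T^⊗3)[6][3] = -13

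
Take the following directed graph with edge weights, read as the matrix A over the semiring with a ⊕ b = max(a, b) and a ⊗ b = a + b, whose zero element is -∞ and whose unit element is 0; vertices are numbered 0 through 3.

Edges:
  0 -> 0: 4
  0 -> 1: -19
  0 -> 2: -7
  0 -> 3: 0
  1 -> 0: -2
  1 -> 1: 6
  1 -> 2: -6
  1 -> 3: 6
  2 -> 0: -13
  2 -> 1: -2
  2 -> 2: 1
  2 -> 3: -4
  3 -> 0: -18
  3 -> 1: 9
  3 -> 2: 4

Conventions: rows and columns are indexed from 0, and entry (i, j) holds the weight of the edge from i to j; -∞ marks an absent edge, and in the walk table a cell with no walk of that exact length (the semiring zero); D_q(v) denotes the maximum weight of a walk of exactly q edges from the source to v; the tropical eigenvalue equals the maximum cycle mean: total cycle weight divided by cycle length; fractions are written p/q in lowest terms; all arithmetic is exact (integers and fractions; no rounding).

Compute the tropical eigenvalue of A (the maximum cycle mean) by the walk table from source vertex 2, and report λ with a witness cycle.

q=0: [-∞, -∞, 0, -∞]
q=1: [-13, -2, 1, -4]
q=2: [-4, 5, 2, 4]
q=3: [3, 13, 8, 11]
q=4: [11, 20, 15, 19]
Optimal cycle mean attained by: cycle 1->3->1, total 6 + 9, length 2.
Answer: λ = 15/2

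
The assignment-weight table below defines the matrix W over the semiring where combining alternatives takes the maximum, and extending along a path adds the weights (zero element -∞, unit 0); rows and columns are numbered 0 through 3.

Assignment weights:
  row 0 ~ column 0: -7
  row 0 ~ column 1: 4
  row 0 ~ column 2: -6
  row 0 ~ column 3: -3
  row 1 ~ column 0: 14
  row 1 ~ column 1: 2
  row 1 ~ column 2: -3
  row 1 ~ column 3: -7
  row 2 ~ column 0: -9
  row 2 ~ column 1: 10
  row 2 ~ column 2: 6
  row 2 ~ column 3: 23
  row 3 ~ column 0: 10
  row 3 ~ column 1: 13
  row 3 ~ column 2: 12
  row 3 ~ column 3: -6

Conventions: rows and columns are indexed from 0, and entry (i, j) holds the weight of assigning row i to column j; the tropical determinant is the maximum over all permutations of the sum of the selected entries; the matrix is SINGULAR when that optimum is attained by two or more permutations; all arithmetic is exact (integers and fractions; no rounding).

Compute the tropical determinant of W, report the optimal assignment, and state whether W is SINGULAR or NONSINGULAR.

σ = (0, 1, 2, 3): (-7) + 2 + 6 + (-6) = -5
σ = (0, 1, 3, 2): (-7) + 2 + 23 + 12 = 30
σ = (0, 2, 1, 3): (-7) + (-3) + 10 + (-6) = -6
σ = (0, 2, 3, 1): (-7) + (-3) + 23 + 13 = 26
σ = (0, 3, 1, 2): (-7) + (-7) + 10 + 12 = 8
σ = (0, 3, 2, 1): (-7) + (-7) + 6 + 13 = 5
σ = (1, 0, 2, 3): 4 + 14 + 6 + (-6) = 18
σ = (1, 0, 3, 2): 4 + 14 + 23 + 12 = 53
σ = (1, 2, 0, 3): 4 + (-3) + (-9) + (-6) = -14
σ = (1, 2, 3, 0): 4 + (-3) + 23 + 10 = 34
σ = (1, 3, 0, 2): 4 + (-7) + (-9) + 12 = 0
σ = (1, 3, 2, 0): 4 + (-7) + 6 + 10 = 13
σ = (2, 0, 1, 3): (-6) + 14 + 10 + (-6) = 12
σ = (2, 0, 3, 1): (-6) + 14 + 23 + 13 = 44
σ = (2, 1, 0, 3): (-6) + 2 + (-9) + (-6) = -19
σ = (2, 1, 3, 0): (-6) + 2 + 23 + 10 = 29
σ = (2, 3, 0, 1): (-6) + (-7) + (-9) + 13 = -9
σ = (2, 3, 1, 0): (-6) + (-7) + 10 + 10 = 7
σ = (3, 0, 1, 2): (-3) + 14 + 10 + 12 = 33
σ = (3, 0, 2, 1): (-3) + 14 + 6 + 13 = 30
σ = (3, 1, 0, 2): (-3) + 2 + (-9) + 12 = 2
σ = (3, 1, 2, 0): (-3) + 2 + 6 + 10 = 15
σ = (3, 2, 0, 1): (-3) + (-3) + (-9) + 13 = -2
σ = (3, 2, 1, 0): (-3) + (-3) + 10 + 10 = 14
Optimal value attained by: σ = (1, 0, 3, 2).
Answer: det⊕(W) = 53; verdict: NONSINGULAR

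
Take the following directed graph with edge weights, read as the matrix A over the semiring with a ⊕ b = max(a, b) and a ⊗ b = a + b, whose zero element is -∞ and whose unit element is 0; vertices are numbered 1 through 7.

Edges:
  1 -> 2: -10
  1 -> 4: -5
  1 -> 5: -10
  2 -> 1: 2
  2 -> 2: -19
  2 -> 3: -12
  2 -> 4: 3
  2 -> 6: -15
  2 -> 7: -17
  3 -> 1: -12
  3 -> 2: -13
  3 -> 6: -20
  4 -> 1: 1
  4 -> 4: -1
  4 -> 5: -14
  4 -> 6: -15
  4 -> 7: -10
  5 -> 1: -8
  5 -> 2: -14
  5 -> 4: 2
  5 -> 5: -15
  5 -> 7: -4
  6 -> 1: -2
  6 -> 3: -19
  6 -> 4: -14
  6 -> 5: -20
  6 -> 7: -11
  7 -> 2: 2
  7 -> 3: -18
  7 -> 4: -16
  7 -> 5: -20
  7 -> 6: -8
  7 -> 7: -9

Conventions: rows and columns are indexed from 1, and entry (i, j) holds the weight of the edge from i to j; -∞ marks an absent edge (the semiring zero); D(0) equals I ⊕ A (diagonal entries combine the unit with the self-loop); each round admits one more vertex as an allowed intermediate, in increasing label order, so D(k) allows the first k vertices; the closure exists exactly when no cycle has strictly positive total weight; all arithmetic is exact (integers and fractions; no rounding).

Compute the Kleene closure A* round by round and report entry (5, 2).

D(0):
  [0, -10, -∞, -5, -10, -∞, -∞]
  [2, 0, -12, 3, -∞, -15, -17]
  [-12, -13, 0, -∞, -∞, -20, -∞]
  [1, -∞, -∞, 0, -14, -15, -10]
  [-8, -14, -∞, 2, 0, -∞, -4]
  [-2, -∞, -19, -14, -20, 0, -11]
  [-∞, 2, -18, -16, -20, -8, 0]
D(1):
  [0, -10, -∞, -5, -10, -∞, -∞]
  [2, 0, -12, 3, -8, -15, -17]
  [-12, -13, 0, -17, -22, -20, -∞]
  [1, -9, -∞, 0, -9, -15, -10]
  [-8, -14, -∞, 2, 0, -∞, -4]
  [-2, -12, -19, -7, -12, 0, -11]
  [-∞, 2, -18, -16, -20, -8, 0]
D(2):
  [0, -10, -22, -5, -10, -25, -27]
  [2, 0, -12, 3, -8, -15, -17]
  [-11, -13, 0, -10, -21, -20, -30]
  [1, -9, -21, 0, -9, -15, -10]
  [-8, -14, -26, 2, 0, -29, -4]
  [-2, -12, -19, -7, -12, 0, -11]
  [4, 2, -10, 5, -6, -8, 0]
D(3):
  [0, -10, -22, -5, -10, -25, -27]
  [2, 0, -12, 3, -8, -15, -17]
  [-11, -13, 0, -10, -21, -20, -30]
  [1, -9, -21, 0, -9, -15, -10]
  [-8, -14, -26, 2, 0, -29, -4]
  [-2, -12, -19, -7, -12, 0, -11]
  [4, 2, -10, 5, -6, -8, 0]
D(4):
  [0, -10, -22, -5, -10, -20, -15]
  [4, 0, -12, 3, -6, -12, -7]
  [-9, -13, 0, -10, -19, -20, -20]
  [1, -9, -21, 0, -9, -15, -10]
  [3, -7, -19, 2, 0, -13, -4]
  [-2, -12, -19, -7, -12, 0, -11]
  [6, 2, -10, 5, -4, -8, 0]
D(5):
  [0, -10, -22, -5, -10, -20, -14]
  [4, 0, -12, 3, -6, -12, -7]
  [-9, -13, 0, -10, -19, -20, -20]
  [1, -9, -21, 0, -9, -15, -10]
  [3, -7, -19, 2, 0, -13, -4]
  [-2, -12, -19, -7, -12, 0, -11]
  [6, 2, -10, 5, -4, -8, 0]
D(6):
  [0, -10, -22, -5, -10, -20, -14]
  [4, 0, -12, 3, -6, -12, -7]
  [-9, -13, 0, -10, -19, -20, -20]
  [1, -9, -21, 0, -9, -15, -10]
  [3, -7, -19, 2, 0, -13, -4]
  [-2, -12, -19, -7, -12, 0, -11]
  [6, 2, -10, 5, -4, -8, 0]
D(7):
  [0, -10, -22, -5, -10, -20, -14]
  [4, 0, -12, 3, -6, -12, -7]
  [-9, -13, 0, -10, -19, -20, -20]
  [1, -8, -20, 0, -9, -15, -10]
  [3, -2, -14, 2, 0, -12, -4]
  [-2, -9, -19, -6, -12, 0, -11]
  [6, 2, -10, 5, -4, -8, 0]
Answer: A*[5][2] = -2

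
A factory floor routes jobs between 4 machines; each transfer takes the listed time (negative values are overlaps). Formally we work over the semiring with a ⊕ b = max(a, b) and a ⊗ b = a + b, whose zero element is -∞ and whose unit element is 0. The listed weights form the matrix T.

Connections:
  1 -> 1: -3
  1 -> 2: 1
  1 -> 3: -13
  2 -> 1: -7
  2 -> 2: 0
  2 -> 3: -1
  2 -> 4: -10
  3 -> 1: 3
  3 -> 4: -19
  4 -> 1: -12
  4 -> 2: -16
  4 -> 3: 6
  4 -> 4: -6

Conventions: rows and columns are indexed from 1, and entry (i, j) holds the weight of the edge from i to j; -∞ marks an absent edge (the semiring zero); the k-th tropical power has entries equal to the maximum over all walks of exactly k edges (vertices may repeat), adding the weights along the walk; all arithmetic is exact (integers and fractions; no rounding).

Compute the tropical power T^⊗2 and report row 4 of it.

T^⊗2:
  [-6, 1, 0, -9]
  [2, 0, -1, -10]
  [0, 4, -10, -25]
  [9, -11, 0, -12]
Answer: row 4 of T^⊗2 = [9, -11, 0, -12]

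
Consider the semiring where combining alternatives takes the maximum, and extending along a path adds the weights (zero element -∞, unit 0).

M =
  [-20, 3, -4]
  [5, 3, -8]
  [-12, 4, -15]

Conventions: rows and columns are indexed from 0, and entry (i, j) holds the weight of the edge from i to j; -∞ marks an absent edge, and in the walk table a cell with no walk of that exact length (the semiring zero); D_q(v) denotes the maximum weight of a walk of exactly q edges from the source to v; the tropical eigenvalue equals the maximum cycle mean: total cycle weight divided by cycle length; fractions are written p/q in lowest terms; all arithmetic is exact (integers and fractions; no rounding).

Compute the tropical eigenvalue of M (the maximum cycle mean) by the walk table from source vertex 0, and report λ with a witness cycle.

q=0: [0, -∞, -∞]
q=1: [-20, 3, -4]
q=2: [8, 6, -5]
q=3: [11, 11, 4]
Optimal cycle mean attained by: cycle 0->1->0, total 3 + 5, length 2.
Answer: λ = 4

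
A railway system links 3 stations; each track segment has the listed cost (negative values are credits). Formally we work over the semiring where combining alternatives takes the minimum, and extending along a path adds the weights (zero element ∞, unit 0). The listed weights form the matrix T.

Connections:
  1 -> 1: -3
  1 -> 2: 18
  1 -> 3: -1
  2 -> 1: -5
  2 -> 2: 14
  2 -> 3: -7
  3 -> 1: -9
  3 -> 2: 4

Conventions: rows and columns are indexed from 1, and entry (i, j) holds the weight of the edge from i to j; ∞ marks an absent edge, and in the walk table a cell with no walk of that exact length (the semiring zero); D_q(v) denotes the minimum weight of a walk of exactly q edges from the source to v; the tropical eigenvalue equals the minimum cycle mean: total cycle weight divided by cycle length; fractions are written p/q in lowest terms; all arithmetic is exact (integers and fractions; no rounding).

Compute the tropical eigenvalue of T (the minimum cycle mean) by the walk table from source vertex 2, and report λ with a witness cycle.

q=0: [∞, 0, ∞]
q=1: [-5, 14, -7]
q=2: [-16, -3, -6]
q=3: [-19, -2, -17]
Optimal cycle mean attained by: cycle 1->3->1, total (-1) + (-9), length 2.
Answer: λ = -5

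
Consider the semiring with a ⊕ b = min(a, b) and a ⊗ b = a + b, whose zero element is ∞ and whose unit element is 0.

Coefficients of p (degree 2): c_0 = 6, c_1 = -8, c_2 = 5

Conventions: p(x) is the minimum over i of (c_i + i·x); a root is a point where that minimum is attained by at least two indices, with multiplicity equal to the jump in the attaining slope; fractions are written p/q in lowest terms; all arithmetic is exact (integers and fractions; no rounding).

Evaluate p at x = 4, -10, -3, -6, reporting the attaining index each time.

p(4) = min(6+0·4=6, -8+1·4=-4, 5+2·4=13) = -4 (attained by i=1)
p(-10) = min(6+0·(-10)=6, -8+1·(-10)=-18, 5+2·(-10)=-15) = -18 (attained by i=1)
p(-3) = min(6+0·(-3)=6, -8+1·(-3)=-11, 5+2·(-3)=-1) = -11 (attained by i=1)
p(-6) = min(6+0·(-6)=6, -8+1·(-6)=-14, 5+2·(-6)=-7) = -14 (attained by i=1)
Answer: p(4) = -4; p(-10) = -18; p(-3) = -11; p(-6) = -14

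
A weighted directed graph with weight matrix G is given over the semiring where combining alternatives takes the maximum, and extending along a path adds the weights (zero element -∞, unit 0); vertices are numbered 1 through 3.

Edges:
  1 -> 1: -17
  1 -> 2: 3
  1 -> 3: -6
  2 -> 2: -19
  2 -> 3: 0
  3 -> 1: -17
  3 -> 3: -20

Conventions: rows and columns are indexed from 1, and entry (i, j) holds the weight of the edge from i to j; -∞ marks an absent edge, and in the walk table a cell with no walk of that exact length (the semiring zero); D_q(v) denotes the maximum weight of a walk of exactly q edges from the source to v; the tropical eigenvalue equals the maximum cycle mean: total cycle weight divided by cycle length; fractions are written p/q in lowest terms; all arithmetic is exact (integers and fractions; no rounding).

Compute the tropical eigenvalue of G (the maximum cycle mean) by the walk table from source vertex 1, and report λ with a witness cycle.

q=0: [0, -∞, -∞]
q=1: [-17, 3, -6]
q=2: [-23, -14, 3]
q=3: [-14, -20, -14]
Optimal cycle mean attained by: cycle 1->2->3->1, total 3 + 0 + (-17), length 3.
Answer: λ = -14/3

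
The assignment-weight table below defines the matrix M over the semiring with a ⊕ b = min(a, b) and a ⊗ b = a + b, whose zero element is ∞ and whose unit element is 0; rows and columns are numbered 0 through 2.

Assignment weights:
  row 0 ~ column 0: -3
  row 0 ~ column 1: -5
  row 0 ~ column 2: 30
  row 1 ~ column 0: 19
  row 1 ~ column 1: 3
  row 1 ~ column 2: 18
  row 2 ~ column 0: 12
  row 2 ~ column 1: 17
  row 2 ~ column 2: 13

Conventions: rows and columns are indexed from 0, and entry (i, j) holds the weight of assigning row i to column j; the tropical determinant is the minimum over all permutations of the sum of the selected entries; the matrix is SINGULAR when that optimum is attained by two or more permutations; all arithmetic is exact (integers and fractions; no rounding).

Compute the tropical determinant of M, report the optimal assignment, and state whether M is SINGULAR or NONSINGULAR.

σ = (0, 1, 2): (-3) + 3 + 13 = 13
σ = (0, 2, 1): (-3) + 18 + 17 = 32
σ = (1, 0, 2): (-5) + 19 + 13 = 27
σ = (1, 2, 0): (-5) + 18 + 12 = 25
σ = (2, 0, 1): 30 + 19 + 17 = 66
σ = (2, 1, 0): 30 + 3 + 12 = 45
Optimal value attained by: σ = (0, 1, 2).
Answer: det⊕(M) = 13; verdict: NONSINGULAR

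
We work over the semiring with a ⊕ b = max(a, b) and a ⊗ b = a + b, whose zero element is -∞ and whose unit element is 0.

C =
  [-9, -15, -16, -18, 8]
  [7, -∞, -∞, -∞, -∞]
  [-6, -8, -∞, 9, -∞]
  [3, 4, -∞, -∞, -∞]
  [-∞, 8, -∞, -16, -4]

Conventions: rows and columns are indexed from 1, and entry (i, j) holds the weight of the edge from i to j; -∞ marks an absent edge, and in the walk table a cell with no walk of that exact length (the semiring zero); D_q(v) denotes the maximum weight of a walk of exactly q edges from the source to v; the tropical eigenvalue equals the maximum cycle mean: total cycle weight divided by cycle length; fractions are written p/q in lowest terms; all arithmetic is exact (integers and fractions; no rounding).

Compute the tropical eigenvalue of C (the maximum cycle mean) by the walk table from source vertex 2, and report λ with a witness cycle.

q=0: [-∞, 0, -∞, -∞, -∞]
q=1: [7, -∞, -∞, -∞, -∞]
q=2: [-2, -8, -9, -11, 15]
q=3: [-1, 23, -18, 0, 11]
q=4: [30, 19, -17, -5, 7]
q=5: [26, 15, 14, 12, 38]
Optimal cycle mean attained by: cycle 1->5->2->1, total 8 + 8 + 7, length 3.
Answer: λ = 23/3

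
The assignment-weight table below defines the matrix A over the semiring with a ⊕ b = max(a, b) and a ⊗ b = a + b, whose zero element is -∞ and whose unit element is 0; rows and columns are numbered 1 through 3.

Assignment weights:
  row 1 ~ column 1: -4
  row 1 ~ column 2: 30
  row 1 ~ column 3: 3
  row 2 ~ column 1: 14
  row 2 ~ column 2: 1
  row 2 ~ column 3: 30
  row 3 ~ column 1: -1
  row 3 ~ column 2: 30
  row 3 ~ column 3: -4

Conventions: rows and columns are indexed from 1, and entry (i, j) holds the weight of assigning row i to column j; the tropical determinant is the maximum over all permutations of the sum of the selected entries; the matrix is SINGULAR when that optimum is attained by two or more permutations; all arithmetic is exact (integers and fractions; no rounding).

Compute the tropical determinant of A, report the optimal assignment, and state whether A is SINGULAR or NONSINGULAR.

σ = (1, 2, 3): (-4) + 1 + (-4) = -7
σ = (1, 3, 2): (-4) + 30 + 30 = 56
σ = (2, 1, 3): 30 + 14 + (-4) = 40
σ = (2, 3, 1): 30 + 30 + (-1) = 59
σ = (3, 1, 2): 3 + 14 + 30 = 47
σ = (3, 2, 1): 3 + 1 + (-1) = 3
Optimal value attained by: σ = (2, 3, 1).
Answer: det⊕(A) = 59; verdict: NONSINGULAR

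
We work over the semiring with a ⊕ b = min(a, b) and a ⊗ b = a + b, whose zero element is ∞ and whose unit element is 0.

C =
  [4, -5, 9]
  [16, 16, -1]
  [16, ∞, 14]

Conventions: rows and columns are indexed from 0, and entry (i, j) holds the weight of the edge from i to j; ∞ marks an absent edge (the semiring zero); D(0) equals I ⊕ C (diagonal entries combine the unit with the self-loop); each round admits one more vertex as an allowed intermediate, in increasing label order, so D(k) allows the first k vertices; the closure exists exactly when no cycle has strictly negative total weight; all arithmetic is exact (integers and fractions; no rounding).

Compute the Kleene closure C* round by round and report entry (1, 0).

D(0):
  [0, -5, 9]
  [16, 0, -1]
  [16, ∞, 0]
D(1):
  [0, -5, 9]
  [16, 0, -1]
  [16, 11, 0]
D(2):
  [0, -5, -6]
  [16, 0, -1]
  [16, 11, 0]
D(3):
  [0, -5, -6]
  [15, 0, -1]
  [16, 11, 0]
Answer: C*[1][0] = 15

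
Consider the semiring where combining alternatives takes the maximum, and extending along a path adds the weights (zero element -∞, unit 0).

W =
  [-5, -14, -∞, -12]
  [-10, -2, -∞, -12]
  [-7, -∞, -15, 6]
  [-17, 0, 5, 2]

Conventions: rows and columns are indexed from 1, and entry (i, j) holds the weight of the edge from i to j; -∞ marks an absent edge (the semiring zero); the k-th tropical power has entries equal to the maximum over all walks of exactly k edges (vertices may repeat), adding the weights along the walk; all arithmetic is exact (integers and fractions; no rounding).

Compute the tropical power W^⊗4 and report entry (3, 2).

W^⊗2:
  [-10, -12, -7, -10]
  [-12, -4, -7, -10]
  [-11, 6, 11, 8]
  [-2, 2, 7, 11]
W^⊗3:
  [-14, -10, -5, -1]
  [-14, -6, -5, -1]
  [4, 8, 13, 17]
  [0, 11, 16, 13]
W^⊗4:
  [-12, -1, 4, 1]
  [-12, -1, 4, 1]
  [6, 17, 22, 19]
  [9, 13, 18, 22]
Key observation: the optimum is the walk 3->4->3->4->2, with weight 6 + 5 + 6 + 0 = 17.
Optimal value attained by: walk 3->4->3->4->2.
Answer: (W^⊗4)[3][2] = 17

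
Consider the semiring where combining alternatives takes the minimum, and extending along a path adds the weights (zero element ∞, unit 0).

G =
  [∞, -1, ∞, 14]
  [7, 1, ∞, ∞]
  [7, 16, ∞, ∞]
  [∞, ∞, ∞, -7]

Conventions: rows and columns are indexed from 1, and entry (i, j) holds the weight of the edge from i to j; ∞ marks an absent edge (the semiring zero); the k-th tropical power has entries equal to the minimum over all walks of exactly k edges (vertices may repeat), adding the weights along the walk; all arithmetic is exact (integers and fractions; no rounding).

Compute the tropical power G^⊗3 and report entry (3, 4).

G^⊗2:
  [6, 0, ∞, 7]
  [8, 2, ∞, 21]
  [23, 6, ∞, 21]
  [∞, ∞, ∞, -14]
G^⊗3:
  [7, 1, ∞, 0]
  [9, 3, ∞, 14]
  [13, 7, ∞, 14]
  [∞, ∞, ∞, -21]
Key observation: the optimum is the walk 3->1->4->4, with weight 7 + 14 + (-7) = 14.
Optimal value attained by: walk 3->1->4->4.
Answer: (G^⊗3)[3][4] = 14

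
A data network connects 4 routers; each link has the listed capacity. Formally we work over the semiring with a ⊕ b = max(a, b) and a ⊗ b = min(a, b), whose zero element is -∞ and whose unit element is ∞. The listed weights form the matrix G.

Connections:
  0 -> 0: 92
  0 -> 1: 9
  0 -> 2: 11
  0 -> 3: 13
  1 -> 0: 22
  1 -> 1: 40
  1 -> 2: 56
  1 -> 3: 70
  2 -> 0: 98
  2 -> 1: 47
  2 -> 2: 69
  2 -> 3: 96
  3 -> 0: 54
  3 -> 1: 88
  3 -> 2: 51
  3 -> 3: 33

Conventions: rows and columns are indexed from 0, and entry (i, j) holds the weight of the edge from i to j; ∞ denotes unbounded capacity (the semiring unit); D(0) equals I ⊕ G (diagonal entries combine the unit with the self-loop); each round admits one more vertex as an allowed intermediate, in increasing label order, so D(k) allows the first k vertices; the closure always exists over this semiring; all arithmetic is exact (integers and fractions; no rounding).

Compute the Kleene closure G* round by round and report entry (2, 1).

D(0):
  [∞, 9, 11, 13]
  [22, ∞, 56, 70]
  [98, 47, ∞, 96]
  [54, 88, 51, ∞]
D(1):
  [∞, 9, 11, 13]
  [22, ∞, 56, 70]
  [98, 47, ∞, 96]
  [54, 88, 51, ∞]
D(2):
  [∞, 9, 11, 13]
  [22, ∞, 56, 70]
  [98, 47, ∞, 96]
  [54, 88, 56, ∞]
D(3):
  [∞, 11, 11, 13]
  [56, ∞, 56, 70]
  [98, 47, ∞, 96]
  [56, 88, 56, ∞]
D(4):
  [∞, 13, 13, 13]
  [56, ∞, 56, 70]
  [98, 88, ∞, 96]
  [56, 88, 56, ∞]
Answer: G*[2][1] = 88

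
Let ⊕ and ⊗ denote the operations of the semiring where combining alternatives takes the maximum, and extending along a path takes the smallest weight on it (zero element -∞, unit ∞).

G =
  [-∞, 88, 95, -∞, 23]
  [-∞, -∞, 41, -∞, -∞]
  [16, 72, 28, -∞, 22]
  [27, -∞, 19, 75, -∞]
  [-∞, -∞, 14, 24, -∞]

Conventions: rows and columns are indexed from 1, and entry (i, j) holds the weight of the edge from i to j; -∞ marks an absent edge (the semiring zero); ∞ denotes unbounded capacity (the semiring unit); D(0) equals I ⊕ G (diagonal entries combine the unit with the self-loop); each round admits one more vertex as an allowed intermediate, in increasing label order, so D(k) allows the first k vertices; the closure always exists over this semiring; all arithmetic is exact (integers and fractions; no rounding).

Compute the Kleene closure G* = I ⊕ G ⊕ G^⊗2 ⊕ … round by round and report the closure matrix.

D(0):
  [∞, 88, 95, -∞, 23]
  [-∞, ∞, 41, -∞, -∞]
  [16, 72, ∞, -∞, 22]
  [27, -∞, 19, ∞, -∞]
  [-∞, -∞, 14, 24, ∞]
D(1):
  [∞, 88, 95, -∞, 23]
  [-∞, ∞, 41, -∞, -∞]
  [16, 72, ∞, -∞, 22]
  [27, 27, 27, ∞, 23]
  [-∞, -∞, 14, 24, ∞]
D(2):
  [∞, 88, 95, -∞, 23]
  [-∞, ∞, 41, -∞, -∞]
  [16, 72, ∞, -∞, 22]
  [27, 27, 27, ∞, 23]
  [-∞, -∞, 14, 24, ∞]
D(3):
  [∞, 88, 95, -∞, 23]
  [16, ∞, 41, -∞, 22]
  [16, 72, ∞, -∞, 22]
  [27, 27, 27, ∞, 23]
  [14, 14, 14, 24, ∞]
D(4):
  [∞, 88, 95, -∞, 23]
  [16, ∞, 41, -∞, 22]
  [16, 72, ∞, -∞, 22]
  [27, 27, 27, ∞, 23]
  [24, 24, 24, 24, ∞]
D(5):
  [∞, 88, 95, 23, 23]
  [22, ∞, 41, 22, 22]
  [22, 72, ∞, 22, 22]
  [27, 27, 27, ∞, 23]
  [24, 24, 24, 24, ∞]
Answer: G* = [[∞, 88, 95, 23, 23], [22, ∞, 41, 22, 22], [22, 72, ∞, 22, 22], [27, 27, 27, ∞, 23], [24, 24, 24, 24, ∞]]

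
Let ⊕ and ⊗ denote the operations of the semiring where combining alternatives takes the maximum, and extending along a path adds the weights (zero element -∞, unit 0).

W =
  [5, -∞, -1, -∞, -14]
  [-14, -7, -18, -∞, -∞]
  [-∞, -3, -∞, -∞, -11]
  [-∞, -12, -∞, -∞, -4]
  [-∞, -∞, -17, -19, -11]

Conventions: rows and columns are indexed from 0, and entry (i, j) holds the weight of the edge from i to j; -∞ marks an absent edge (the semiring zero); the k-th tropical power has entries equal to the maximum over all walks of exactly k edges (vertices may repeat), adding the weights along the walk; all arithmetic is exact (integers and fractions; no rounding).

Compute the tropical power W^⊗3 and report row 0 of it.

W^⊗2:
  [10, -4, 4, -33, -9]
  [-9, -14, -15, -∞, -28]
  [-17, -10, -21, -30, -22]
  [-26, -19, -21, -23, -15]
  [-∞, -20, -28, -30, -22]
W^⊗3:
  [15, 1, 9, -28, -4]
  [-4, -18, -10, -47, -23]
  [-12, -17, -18, -41, -31]
  [-21, -24, -27, -34, -26]
  [-34, -27, -38, -41, -33]
Answer: row 0 of W^⊗3 = [15, 1, 9, -28, -4]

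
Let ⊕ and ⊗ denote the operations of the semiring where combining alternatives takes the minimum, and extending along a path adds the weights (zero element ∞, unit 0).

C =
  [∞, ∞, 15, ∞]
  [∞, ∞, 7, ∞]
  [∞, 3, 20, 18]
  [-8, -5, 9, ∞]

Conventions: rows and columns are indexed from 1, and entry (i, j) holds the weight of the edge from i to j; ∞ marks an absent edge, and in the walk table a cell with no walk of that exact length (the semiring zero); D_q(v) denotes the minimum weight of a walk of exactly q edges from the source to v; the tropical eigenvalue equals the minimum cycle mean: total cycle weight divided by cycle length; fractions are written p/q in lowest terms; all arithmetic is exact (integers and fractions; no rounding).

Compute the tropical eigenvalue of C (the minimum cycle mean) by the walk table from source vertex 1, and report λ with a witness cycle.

q=0: [0, ∞, ∞, ∞]
q=1: [∞, ∞, 15, ∞]
q=2: [∞, 18, 35, 33]
q=3: [25, 28, 25, 53]
q=4: [45, 28, 35, 43]
Optimal cycle mean attained by: cycle 2->3->2, total 7 + 3, length 2.
Answer: λ = 5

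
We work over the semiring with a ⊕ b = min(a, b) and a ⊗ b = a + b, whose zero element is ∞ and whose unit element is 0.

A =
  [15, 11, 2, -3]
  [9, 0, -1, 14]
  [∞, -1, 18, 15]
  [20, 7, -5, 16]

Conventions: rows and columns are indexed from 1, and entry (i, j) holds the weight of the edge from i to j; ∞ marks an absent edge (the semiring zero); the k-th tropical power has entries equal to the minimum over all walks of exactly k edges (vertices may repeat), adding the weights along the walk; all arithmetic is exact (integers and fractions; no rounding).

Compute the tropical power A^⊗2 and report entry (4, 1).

A^⊗2:
  [17, 1, -8, 12]
  [9, -2, -1, 6]
  [8, -1, -2, 13]
  [16, -6, 6, 10]
Key observation: the optimum is the walk 4->2->1, with weight 7 + 9 = 16.
Optimal value attained by: walk 4->2->1.
Answer: (A^⊗2)[4][1] = 16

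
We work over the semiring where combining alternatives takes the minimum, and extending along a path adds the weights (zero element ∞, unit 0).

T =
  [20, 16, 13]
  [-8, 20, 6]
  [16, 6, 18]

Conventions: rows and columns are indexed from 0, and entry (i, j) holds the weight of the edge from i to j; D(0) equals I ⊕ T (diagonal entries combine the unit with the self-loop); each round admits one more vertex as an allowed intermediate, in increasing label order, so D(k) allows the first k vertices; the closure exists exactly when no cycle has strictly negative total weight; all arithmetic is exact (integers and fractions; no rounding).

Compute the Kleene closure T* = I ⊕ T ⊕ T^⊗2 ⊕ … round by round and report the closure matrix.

D(0):
  [0, 16, 13]
  [-8, 0, 6]
  [16, 6, 0]
D(1):
  [0, 16, 13]
  [-8, 0, 5]
  [16, 6, 0]
D(2):
  [0, 16, 13]
  [-8, 0, 5]
  [-2, 6, 0]
D(3):
  [0, 16, 13]
  [-8, 0, 5]
  [-2, 6, 0]
Answer: T* = [[0, 16, 13], [-8, 0, 5], [-2, 6, 0]]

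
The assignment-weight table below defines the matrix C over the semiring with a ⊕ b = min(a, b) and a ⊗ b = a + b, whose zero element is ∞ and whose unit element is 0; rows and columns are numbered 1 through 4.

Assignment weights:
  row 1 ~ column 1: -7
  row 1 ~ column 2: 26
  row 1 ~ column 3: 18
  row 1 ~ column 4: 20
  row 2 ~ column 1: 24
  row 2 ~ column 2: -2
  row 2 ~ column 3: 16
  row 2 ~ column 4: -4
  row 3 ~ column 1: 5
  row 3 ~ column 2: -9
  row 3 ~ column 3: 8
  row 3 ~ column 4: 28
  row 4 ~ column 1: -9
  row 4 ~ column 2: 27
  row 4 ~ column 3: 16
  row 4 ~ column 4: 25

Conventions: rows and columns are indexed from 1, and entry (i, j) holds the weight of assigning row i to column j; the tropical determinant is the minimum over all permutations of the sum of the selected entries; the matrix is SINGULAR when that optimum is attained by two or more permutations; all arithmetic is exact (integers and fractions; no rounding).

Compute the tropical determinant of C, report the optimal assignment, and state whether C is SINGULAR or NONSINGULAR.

σ = (1, 2, 3, 4): (-7) + (-2) + 8 + 25 = 24
σ = (1, 2, 4, 3): (-7) + (-2) + 28 + 16 = 35
σ = (1, 3, 2, 4): (-7) + 16 + (-9) + 25 = 25
σ = (1, 3, 4, 2): (-7) + 16 + 28 + 27 = 64
σ = (1, 4, 2, 3): (-7) + (-4) + (-9) + 16 = -4
σ = (1, 4, 3, 2): (-7) + (-4) + 8 + 27 = 24
σ = (2, 1, 3, 4): 26 + 24 + 8 + 25 = 83
σ = (2, 1, 4, 3): 26 + 24 + 28 + 16 = 94
σ = (2, 3, 1, 4): 26 + 16 + 5 + 25 = 72
σ = (2, 3, 4, 1): 26 + 16 + 28 + (-9) = 61
σ = (2, 4, 1, 3): 26 + (-4) + 5 + 16 = 43
σ = (2, 4, 3, 1): 26 + (-4) + 8 + (-9) = 21
σ = (3, 1, 2, 4): 18 + 24 + (-9) + 25 = 58
σ = (3, 1, 4, 2): 18 + 24 + 28 + 27 = 97
σ = (3, 2, 1, 4): 18 + (-2) + 5 + 25 = 46
σ = (3, 2, 4, 1): 18 + (-2) + 28 + (-9) = 35
σ = (3, 4, 1, 2): 18 + (-4) + 5 + 27 = 46
σ = (3, 4, 2, 1): 18 + (-4) + (-9) + (-9) = -4
σ = (4, 1, 2, 3): 20 + 24 + (-9) + 16 = 51
σ = (4, 1, 3, 2): 20 + 24 + 8 + 27 = 79
σ = (4, 2, 1, 3): 20 + (-2) + 5 + 16 = 39
σ = (4, 2, 3, 1): 20 + (-2) + 8 + (-9) = 17
σ = (4, 3, 1, 2): 20 + 16 + 5 + 27 = 68
σ = (4, 3, 2, 1): 20 + 16 + (-9) + (-9) = 18
Optimal value attained by: σ = (1, 4, 2, 3).
Answer: det⊕(C) = -4; verdict: SINGULAR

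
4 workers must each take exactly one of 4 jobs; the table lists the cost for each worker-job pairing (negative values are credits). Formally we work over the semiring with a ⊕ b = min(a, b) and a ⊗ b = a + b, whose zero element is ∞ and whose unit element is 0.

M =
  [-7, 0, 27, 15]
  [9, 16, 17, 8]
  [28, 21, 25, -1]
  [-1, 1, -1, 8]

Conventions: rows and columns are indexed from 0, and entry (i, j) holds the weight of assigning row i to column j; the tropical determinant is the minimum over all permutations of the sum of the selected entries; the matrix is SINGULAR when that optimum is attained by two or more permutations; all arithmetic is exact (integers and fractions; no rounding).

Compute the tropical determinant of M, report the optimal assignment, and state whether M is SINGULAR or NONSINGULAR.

σ = (0, 1, 2, 3): (-7) + 16 + 25 + 8 = 42
σ = (0, 1, 3, 2): (-7) + 16 + (-1) + (-1) = 7
σ = (0, 2, 1, 3): (-7) + 17 + 21 + 8 = 39
σ = (0, 2, 3, 1): (-7) + 17 + (-1) + 1 = 10
σ = (0, 3, 1, 2): (-7) + 8 + 21 + (-1) = 21
σ = (0, 3, 2, 1): (-7) + 8 + 25 + 1 = 27
σ = (1, 0, 2, 3): 0 + 9 + 25 + 8 = 42
σ = (1, 0, 3, 2): 0 + 9 + (-1) + (-1) = 7
σ = (1, 2, 0, 3): 0 + 17 + 28 + 8 = 53
σ = (1, 2, 3, 0): 0 + 17 + (-1) + (-1) = 15
σ = (1, 3, 0, 2): 0 + 8 + 28 + (-1) = 35
σ = (1, 3, 2, 0): 0 + 8 + 25 + (-1) = 32
σ = (2, 0, 1, 3): 27 + 9 + 21 + 8 = 65
σ = (2, 0, 3, 1): 27 + 9 + (-1) + 1 = 36
σ = (2, 1, 0, 3): 27 + 16 + 28 + 8 = 79
σ = (2, 1, 3, 0): 27 + 16 + (-1) + (-1) = 41
σ = (2, 3, 0, 1): 27 + 8 + 28 + 1 = 64
σ = (2, 3, 1, 0): 27 + 8 + 21 + (-1) = 55
σ = (3, 0, 1, 2): 15 + 9 + 21 + (-1) = 44
σ = (3, 0, 2, 1): 15 + 9 + 25 + 1 = 50
σ = (3, 1, 0, 2): 15 + 16 + 28 + (-1) = 58
σ = (3, 1, 2, 0): 15 + 16 + 25 + (-1) = 55
σ = (3, 2, 0, 1): 15 + 17 + 28 + 1 = 61
σ = (3, 2, 1, 0): 15 + 17 + 21 + (-1) = 52
Optimal value attained by: σ = (0, 1, 3, 2).
Answer: det⊕(M) = 7; verdict: SINGULAR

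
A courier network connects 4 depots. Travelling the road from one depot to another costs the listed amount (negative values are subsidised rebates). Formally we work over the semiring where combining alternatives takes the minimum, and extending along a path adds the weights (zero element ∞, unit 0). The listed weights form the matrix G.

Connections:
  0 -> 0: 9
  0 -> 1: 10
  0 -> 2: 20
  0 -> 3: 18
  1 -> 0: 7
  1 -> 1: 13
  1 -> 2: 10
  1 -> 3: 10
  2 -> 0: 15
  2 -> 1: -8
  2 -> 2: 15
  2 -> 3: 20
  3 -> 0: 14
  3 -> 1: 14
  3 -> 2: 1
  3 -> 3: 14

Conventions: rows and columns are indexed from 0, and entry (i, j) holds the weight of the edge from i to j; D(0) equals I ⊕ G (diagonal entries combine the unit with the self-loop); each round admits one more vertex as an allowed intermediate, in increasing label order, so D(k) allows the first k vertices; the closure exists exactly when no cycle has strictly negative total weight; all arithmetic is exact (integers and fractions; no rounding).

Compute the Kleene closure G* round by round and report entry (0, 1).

D(0):
  [0, 10, 20, 18]
  [7, 0, 10, 10]
  [15, -8, 0, 20]
  [14, 14, 1, 0]
D(1):
  [0, 10, 20, 18]
  [7, 0, 10, 10]
  [15, -8, 0, 20]
  [14, 14, 1, 0]
D(2):
  [0, 10, 20, 18]
  [7, 0, 10, 10]
  [-1, -8, 0, 2]
  [14, 14, 1, 0]
D(3):
  [0, 10, 20, 18]
  [7, 0, 10, 10]
  [-1, -8, 0, 2]
  [0, -7, 1, 0]
D(4):
  [0, 10, 19, 18]
  [7, 0, 10, 10]
  [-1, -8, 0, 2]
  [0, -7, 1, 0]
Answer: G*[0][1] = 10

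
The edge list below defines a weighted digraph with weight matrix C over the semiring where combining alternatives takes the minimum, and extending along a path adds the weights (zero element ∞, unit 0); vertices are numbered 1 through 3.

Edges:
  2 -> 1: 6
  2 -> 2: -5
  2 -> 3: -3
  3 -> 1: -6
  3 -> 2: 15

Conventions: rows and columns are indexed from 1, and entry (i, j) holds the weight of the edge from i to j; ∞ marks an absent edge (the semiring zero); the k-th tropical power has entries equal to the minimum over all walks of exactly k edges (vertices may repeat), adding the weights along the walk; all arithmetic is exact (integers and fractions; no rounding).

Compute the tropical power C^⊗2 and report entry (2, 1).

C^⊗2:
  [∞, ∞, ∞]
  [-9, -10, -8]
  [21, 10, 12]
Key observation: the optimum is the walk 2->3->1, with weight (-3) + (-6) = -9.
Optimal value attained by: walk 2->3->1.
Answer: (C^⊗2)[2][1] = -9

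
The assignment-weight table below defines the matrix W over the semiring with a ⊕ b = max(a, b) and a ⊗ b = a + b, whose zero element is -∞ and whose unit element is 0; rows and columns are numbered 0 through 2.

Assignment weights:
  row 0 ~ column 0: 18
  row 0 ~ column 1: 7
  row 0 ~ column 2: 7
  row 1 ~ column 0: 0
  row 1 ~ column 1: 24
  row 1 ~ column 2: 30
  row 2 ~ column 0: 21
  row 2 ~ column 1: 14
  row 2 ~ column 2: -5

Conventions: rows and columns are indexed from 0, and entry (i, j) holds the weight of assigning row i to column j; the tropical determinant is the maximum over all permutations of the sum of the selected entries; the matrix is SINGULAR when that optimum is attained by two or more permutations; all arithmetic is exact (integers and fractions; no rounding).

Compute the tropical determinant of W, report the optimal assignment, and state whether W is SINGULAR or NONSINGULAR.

σ = (0, 1, 2): 18 + 24 + (-5) = 37
σ = (0, 2, 1): 18 + 30 + 14 = 62
σ = (1, 0, 2): 7 + 0 + (-5) = 2
σ = (1, 2, 0): 7 + 30 + 21 = 58
σ = (2, 0, 1): 7 + 0 + 14 = 21
σ = (2, 1, 0): 7 + 24 + 21 = 52
Optimal value attained by: σ = (0, 2, 1).
Answer: det⊕(W) = 62; verdict: NONSINGULAR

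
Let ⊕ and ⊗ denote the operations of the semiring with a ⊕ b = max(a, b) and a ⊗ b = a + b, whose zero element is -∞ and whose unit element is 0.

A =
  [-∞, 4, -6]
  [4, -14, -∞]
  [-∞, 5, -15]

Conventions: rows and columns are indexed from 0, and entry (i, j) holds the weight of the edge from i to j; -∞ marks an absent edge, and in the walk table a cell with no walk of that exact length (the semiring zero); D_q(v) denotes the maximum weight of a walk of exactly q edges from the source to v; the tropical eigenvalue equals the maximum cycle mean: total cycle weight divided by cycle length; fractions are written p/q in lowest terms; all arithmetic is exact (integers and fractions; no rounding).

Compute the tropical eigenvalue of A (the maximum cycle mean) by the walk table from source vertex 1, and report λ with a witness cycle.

q=0: [-∞, 0, -∞]
q=1: [4, -14, -∞]
q=2: [-10, 8, -2]
q=3: [12, 3, -16]
Optimal cycle mean attained by: cycle 0->1->0, total 4 + 4, length 2.
Answer: λ = 4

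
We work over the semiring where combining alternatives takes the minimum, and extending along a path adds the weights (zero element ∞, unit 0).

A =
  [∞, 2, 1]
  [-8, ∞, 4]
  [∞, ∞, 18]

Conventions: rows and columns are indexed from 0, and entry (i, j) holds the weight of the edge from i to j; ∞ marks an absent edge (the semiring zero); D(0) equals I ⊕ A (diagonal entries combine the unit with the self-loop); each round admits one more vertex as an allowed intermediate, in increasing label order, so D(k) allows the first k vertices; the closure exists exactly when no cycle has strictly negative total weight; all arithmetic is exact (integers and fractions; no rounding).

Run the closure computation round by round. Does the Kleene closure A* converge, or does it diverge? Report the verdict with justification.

D(0):
  [0, 2, 1]
  [-8, 0, 4]
  [∞, ∞, 0]
Detection: at round 1, diagonal entry (1, 1) turns strictly negative.
Key observation: the cycle 1->0->1 has total weight (-8) + 2, which is strictly negative.
Answer: DIVERGES — negative cycle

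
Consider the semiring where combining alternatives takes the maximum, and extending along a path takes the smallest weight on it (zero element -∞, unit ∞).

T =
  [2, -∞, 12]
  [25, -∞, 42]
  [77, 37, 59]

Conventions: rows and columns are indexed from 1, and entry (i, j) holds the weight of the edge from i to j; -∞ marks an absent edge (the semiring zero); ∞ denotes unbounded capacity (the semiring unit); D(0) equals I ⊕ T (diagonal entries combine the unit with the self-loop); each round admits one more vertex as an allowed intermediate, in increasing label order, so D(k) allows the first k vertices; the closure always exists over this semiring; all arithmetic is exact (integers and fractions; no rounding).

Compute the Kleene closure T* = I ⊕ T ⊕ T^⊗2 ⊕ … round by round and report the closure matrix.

D(0):
  [∞, -∞, 12]
  [25, ∞, 42]
  [77, 37, ∞]
D(1):
  [∞, -∞, 12]
  [25, ∞, 42]
  [77, 37, ∞]
D(2):
  [∞, -∞, 12]
  [25, ∞, 42]
  [77, 37, ∞]
D(3):
  [∞, 12, 12]
  [42, ∞, 42]
  [77, 37, ∞]
Answer: T* = [[∞, 12, 12], [42, ∞, 42], [77, 37, ∞]]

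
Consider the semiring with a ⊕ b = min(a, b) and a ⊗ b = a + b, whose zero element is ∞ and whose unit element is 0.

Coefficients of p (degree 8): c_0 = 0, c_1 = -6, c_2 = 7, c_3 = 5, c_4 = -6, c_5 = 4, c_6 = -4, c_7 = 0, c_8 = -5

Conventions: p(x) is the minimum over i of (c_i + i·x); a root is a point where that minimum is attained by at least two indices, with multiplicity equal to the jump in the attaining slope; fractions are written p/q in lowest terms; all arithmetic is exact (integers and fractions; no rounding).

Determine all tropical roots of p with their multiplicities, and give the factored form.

hull edge (i=0, c=0) to (i=1, c=-6): slope -6, span 1
hull edge (i=1, c=-6) to (i=4, c=-6): slope 0, span 3
hull edge (i=4, c=-6) to (i=8, c=-5): slope 1/4, span 4
Factored form: p(x) = -5 ⊗ (x ⊕ (-1/4)) ⊗ (x ⊕ (-1/4)) ⊗ (x ⊕ (-1/4)) ⊗ (x ⊕ (-1/4)) ⊗ (x ⊕ 0) ⊗ (x ⊕ 0) ⊗ (x ⊕ 0) ⊗ (x ⊕ 6)
Answer: roots = -1/4 (mult 4), 0 (mult 3), 6 (mult 1)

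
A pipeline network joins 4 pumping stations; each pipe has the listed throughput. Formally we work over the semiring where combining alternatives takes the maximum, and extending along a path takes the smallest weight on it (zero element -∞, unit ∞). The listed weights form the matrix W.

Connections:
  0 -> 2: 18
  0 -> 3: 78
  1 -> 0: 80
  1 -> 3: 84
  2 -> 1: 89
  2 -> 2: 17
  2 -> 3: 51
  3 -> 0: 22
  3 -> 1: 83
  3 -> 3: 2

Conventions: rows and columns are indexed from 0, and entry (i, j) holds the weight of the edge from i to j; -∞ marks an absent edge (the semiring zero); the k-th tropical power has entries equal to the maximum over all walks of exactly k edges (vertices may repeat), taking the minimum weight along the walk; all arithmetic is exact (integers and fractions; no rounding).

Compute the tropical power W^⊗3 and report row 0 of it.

W^⊗2:
  [22, 78, 17, 18]
  [22, 83, 18, 78]
  [80, 51, 17, 84]
  [80, 2, 18, 83]
W^⊗3:
  [78, 18, 18, 78]
  [80, 78, 18, 83]
  [51, 83, 18, 78]
  [22, 83, 18, 78]
Answer: row 0 of W^⊗3 = [78, 18, 18, 78]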